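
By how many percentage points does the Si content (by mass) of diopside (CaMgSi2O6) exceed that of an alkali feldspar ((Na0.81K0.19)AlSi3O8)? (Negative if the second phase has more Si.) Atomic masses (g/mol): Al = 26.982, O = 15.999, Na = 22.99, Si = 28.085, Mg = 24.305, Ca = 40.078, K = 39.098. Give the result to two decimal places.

Si in CaMgSi2O6: molar mass 216.547 g/mol; 2×28.085 = 56.170 g → 25.94 wt%.
Si in (Na0.81K0.19)AlSi3O8: molar mass 265.280 g/mol; 3×28.085 = 84.255 g → 31.76 wt%.
Difference = 25.94 − 31.76 = -5.82 percentage points.

-5.82 percentage points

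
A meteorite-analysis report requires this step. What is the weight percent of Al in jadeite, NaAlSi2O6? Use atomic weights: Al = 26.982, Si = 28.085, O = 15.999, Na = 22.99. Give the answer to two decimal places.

13.35 weight percent

M(NaAlSi2O6) = 202.136 g/mol.
Al contributes 1 × 26.982 = 26.982 g per mole.
26.982/202.136 = 0.1335 → 13.35%.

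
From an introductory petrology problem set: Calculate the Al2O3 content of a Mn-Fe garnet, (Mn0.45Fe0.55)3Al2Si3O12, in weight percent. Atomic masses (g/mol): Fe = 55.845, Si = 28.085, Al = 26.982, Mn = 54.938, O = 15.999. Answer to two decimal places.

20.54 wt%

Formula mass = 496.518 g/mol.
2 Al → 1.0000 mol Al2O3 per formula unit; M(Al2O3) = 101.961, so Al2O3 mass = 101.961 g.
101.961/496.518 × 100 = 20.54 wt%.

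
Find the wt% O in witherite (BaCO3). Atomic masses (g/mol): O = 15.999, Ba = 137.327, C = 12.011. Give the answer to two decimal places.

24.32 mass %

Formula mass = 1*137.327 + 1*12.011 + 3*15.999 = 197.335 g/mol, of which 47.997 g is O.
So O makes up 47.997/197.335 = 0.2432 of the mass, i.e. 24.32%.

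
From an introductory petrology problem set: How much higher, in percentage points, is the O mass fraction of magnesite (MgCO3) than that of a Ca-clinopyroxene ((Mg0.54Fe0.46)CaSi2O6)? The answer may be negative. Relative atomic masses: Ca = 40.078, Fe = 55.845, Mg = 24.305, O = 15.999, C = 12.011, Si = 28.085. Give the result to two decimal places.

O in MgCO3: molar mass 84.313 g/mol; 3×15.999 = 47.997 g → 56.93 wt%.
O in (Mg0.54Fe0.46)CaSi2O6: molar mass 231.055 g/mol; 6×15.999 = 95.994 g → 41.55 wt%.
Difference = 56.93 − 41.55 = 15.38 percentage points.

15.38 percentage points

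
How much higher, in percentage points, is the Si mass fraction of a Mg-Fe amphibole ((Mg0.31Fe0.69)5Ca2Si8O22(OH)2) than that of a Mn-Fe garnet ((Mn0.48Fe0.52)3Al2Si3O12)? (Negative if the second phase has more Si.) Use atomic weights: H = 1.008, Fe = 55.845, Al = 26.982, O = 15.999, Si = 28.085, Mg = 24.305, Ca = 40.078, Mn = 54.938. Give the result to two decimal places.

7.42 percentage points

First mineral: 224.680 g Si in 921.166 g formula = 24.39 wt% Si.
Second mineral: 84.255 g Si in 496.436 g formula = 16.97 wt% Si.
24.39% − 16.97% gives a difference of 7.42 percentage points.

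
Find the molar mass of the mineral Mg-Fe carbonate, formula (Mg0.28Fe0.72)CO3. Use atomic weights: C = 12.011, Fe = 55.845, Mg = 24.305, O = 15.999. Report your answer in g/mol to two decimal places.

The formula mass is the sum 0.28×24.305 + 0.72×55.845 + 1×12.011 + 3×15.999.

107.02 g/mol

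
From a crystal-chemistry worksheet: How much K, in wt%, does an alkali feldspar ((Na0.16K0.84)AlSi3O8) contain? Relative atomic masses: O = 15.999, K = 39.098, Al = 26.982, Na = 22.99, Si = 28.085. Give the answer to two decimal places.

Formula mass = 0.16*22.99 + 0.84*39.098 + 1*26.982 + 3*28.085 + 8*15.999 = 275.750 g/mol, of which 32.842 g is K.
So K makes up 32.842/275.750 = 0.1191 of the mass, i.e. 11.91%.

11.91 wt%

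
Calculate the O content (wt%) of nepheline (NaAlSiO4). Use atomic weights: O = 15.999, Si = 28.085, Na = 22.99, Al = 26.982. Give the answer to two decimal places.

45.05 wt%

Molar mass of NaAlSiO4: 1·22.99 + 1·26.982 + 1·28.085 + 4·15.999 = 142.053 g/mol.
Mass of O per formula unit: 4 × 15.999 = 63.996 g.
Weight fraction O = 63.996 / 142.053 = 0.4505.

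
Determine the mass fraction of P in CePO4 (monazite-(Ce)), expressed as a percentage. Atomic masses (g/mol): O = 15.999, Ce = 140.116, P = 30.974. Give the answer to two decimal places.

13.18 wt%

M(CePO4) = 235.086 g/mol.
P contributes 1 × 30.974 = 30.974 g per mole.
30.974/235.086 = 0.1318 → 13.18%.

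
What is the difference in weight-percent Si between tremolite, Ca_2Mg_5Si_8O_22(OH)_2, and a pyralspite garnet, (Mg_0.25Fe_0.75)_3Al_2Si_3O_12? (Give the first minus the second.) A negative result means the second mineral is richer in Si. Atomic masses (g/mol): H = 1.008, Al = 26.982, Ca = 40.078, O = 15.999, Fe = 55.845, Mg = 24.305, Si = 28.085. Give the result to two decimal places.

9.89 percentage points

M(Ca_2Mg_5Si_8O_22(OH)_2) = 812.353 g/mol, so wt% Si = 224.680/812.353 × 100 = 27.66%.
M((Mg_0.25Fe_0.75)_3Al_2Si_3O_12) = 474.087 g/mol, so wt% Si = 84.255/474.087 × 100 = 17.77%.
27.66 − 17.77 = 9.89 pp.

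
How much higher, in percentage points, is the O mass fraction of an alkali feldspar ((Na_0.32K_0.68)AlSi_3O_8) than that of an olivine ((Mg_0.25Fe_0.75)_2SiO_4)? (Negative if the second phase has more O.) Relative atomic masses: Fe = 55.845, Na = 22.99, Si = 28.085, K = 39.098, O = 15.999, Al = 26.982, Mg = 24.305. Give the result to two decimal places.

12.81 percentage points

First mineral: 127.992 g O in 273.172 g formula = 46.85 wt% O.
Second mineral: 63.996 g O in 188.001 g formula = 34.04 wt% O.
46.85% − 34.04% gives a difference of 12.81 percentage points.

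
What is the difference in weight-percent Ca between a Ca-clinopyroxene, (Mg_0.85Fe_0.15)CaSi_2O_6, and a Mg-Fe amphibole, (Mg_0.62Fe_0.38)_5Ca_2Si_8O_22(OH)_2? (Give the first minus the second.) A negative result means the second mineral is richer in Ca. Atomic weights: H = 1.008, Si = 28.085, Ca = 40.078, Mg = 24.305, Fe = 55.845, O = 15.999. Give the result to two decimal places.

8.92 percentage points

M((Mg_0.85Fe_0.15)CaSi_2O_6) = 221.278 g/mol, so wt% Ca = 40.078/221.278 × 100 = 18.11%.
M((Mg_0.62Fe_0.38)_5Ca_2Si_8O_22(OH)_2) = 872.279 g/mol, so wt% Ca = 80.156/872.279 × 100 = 9.19%.
18.11 − 9.19 = 8.92 pp.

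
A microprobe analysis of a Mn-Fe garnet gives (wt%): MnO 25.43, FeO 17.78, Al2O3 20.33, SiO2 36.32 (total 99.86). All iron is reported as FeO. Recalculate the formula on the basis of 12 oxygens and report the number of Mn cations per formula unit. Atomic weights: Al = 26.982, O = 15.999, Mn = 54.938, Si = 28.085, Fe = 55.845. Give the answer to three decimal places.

MnO: 25.43/70.937 = 0.35849 mol → 0.35849 mol Mn, 0.35849 mol O.
FeO: 17.78/71.844 = 0.24748 mol → 0.24748 mol Fe, 0.24748 mol O.
Al2O3: 20.33/101.961 = 0.19939 mol → 0.39878 mol Al, 0.59817 mol O.
SiO2: 36.32/60.083 = 0.60450 mol → 0.60450 mol Si, 1.20900 mol O.
Total oxygen = 2.41314 mol. Normalization factor = 12/2.41314 = 4.97277.
Mn per 12 O = 0.35849 × 4.97277 = 1.783.

1.783 Mn apfu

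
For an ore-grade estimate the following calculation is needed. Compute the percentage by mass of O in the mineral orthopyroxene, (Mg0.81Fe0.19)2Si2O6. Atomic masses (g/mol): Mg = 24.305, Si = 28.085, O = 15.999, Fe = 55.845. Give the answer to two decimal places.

45.12 weight percent

Formula mass = 1.62·24.305 + 0.38·55.845 + 2·28.085 + 6·15.999 = 212.759 g/mol, of which 95.994 g is O.
So O makes up 95.994/212.759 = 0.4512 of the mass, i.e. 45.12%.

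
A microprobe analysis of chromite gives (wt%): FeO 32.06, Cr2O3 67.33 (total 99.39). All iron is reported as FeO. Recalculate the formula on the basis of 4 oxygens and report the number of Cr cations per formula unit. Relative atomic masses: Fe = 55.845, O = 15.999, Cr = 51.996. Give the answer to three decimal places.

1.996 Cr apfu

32.06 wt% FeO ÷ 71.844 g/mol = 0.44624 mol, giving 0.44624 Fe and 0.44624 O.
67.33 wt% Cr2O3 ÷ 151.989 g/mol = 0.44299 mol, giving 0.88598 Cr and 1.32897 O.
Oxygen sums to 1.77521; scaling by 4/1.77521 = 2.25325 puts the formula on 4 O.
Cr: 0.88598 × 2.25325 = 1.996 atoms per formula unit.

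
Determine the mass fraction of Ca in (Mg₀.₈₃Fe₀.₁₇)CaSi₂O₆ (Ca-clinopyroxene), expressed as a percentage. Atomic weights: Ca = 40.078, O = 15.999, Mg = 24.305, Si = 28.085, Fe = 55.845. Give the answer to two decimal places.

18.06 weight percent

Formula mass = 0.83·24.305 + 0.17·55.845 + 1·40.078 + 2·28.085 + 6·15.999 = 221.909 g/mol, of which 40.078 g is Ca.
So Ca makes up 40.078/221.909 = 0.1806 of the mass, i.e. 18.06%.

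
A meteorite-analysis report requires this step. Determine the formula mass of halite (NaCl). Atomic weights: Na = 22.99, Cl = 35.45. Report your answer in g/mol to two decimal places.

M = 1×22.99 + 1×35.45

58.44 g/mol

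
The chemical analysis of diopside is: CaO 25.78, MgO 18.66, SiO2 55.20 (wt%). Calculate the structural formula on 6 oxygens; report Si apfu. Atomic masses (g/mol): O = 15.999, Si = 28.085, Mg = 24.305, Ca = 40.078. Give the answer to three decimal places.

CaO: 25.78/56.077 = 0.45973 mol → 0.45973 mol Ca, 0.45973 mol O.
MgO: 18.66/40.304 = 0.46298 mol → 0.46298 mol Mg, 0.46298 mol O.
SiO2: 55.20/60.083 = 0.91873 mol → 0.91873 mol Si, 1.83746 mol O.
Total oxygen = 2.76017 mol. Normalization factor = 6/2.76017 = 2.17378.
Si per 6 O = 0.91873 × 2.17378 = 1.997.

1.997 Si apfu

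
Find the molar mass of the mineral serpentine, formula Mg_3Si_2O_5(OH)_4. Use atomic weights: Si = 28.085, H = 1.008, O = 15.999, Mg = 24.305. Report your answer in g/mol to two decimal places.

277.11 g/mol

M = 3(24.305) + 2(28.085) + 9(15.999) + 4(1.008)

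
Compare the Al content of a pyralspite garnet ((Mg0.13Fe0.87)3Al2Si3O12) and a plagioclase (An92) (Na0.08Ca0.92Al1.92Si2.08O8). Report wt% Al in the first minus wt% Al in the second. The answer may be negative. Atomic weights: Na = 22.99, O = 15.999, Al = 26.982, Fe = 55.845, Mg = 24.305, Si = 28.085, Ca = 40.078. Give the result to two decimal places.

-7.59 percentage points

First mineral: 53.964 g Al in 485.441 g formula = 11.12 wt% Al.
Second mineral: 51.805 g Al in 276.925 g formula = 18.71 wt% Al.
11.12% − 18.71% gives a difference of -7.59 percentage points.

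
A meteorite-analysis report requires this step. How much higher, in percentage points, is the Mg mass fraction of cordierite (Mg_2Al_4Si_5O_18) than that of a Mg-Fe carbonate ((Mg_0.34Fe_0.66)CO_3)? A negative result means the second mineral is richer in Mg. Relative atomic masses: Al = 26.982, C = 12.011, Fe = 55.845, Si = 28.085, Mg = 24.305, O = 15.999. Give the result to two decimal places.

0.45 percentage points

Mg in Mg_2Al_4Si_5O_18: molar mass 584.945 g/mol; 2×24.305 = 48.610 g → 8.31 wt%.
Mg in (Mg_0.34Fe_0.66)CO_3: molar mass 105.129 g/mol; 0.34×24.305 = 8.264 g → 7.86 wt%.
Difference = 8.31 − 7.86 = 0.45 percentage points.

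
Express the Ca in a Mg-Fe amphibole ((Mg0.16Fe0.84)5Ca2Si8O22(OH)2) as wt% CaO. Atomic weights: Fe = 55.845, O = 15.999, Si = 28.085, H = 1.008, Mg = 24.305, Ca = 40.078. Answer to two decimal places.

M((Mg0.16Fe0.84)5Ca2Si8O22(OH)2) = 944.821 g/mol; M(CaO) = 56.077 g/mol.
Moles CaO per formula unit = 2 Ca ÷ 1 = 2.0000.
CaO fraction = (2.0000 × 56.077) / 944.821 = 112.154/944.821 = 0.1187.

11.87 wt%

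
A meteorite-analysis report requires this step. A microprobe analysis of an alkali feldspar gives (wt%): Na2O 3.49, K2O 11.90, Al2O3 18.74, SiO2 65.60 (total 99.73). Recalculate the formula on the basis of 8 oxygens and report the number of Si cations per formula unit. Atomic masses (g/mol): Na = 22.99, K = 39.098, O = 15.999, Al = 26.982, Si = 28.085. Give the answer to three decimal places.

2.994 Si apfu

Na2O (M=61.979): mol = 0.05631; Na = 0.11262, O = 0.05631.
K2O (M=94.195): mol = 0.12633; K = 0.25266, O = 0.12633.
Al2O3 (M=101.961): mol = 0.18380; Al = 0.36760, O = 0.55140.
SiO2 (M=60.083): mol = 1.09182; Si = 1.09182, O = 2.18364.
ΣO = 2.91768; factor = 8/ΣO = 2.74190.
Si apfu = 1.09182 × 2.74190 = 2.994.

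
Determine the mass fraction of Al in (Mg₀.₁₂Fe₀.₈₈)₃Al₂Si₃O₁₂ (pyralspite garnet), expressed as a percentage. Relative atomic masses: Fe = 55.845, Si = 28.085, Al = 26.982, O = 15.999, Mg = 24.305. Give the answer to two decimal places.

11.09 mass %

Molar mass of (Mg₀.₁₂Fe₀.₈₈)₃Al₂Si₃O₁₂: 0.36×24.305 + 2.64×55.845 + 2×26.982 + 3×28.085 + 12×15.999 = 486.388 g/mol.
Mass of Al per formula unit: 2 × 26.982 = 53.964 g.
Weight fraction Al = 53.964 / 486.388 = 0.1109.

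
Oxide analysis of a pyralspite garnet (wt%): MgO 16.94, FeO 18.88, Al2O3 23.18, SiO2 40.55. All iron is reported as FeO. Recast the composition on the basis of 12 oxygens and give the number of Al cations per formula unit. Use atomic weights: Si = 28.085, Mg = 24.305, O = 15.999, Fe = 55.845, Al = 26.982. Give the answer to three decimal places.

2.010 Al apfu

MgO: 16.94/40.304 = 0.42031 mol → 0.42031 mol Mg, 0.42031 mol O.
FeO: 18.88/71.844 = 0.26279 mol → 0.26279 mol Fe, 0.26279 mol O.
Al2O3: 23.18/101.961 = 0.22734 mol → 0.45468 mol Al, 0.68202 mol O.
SiO2: 40.55/60.083 = 0.67490 mol → 0.67490 mol Si, 1.34980 mol O.
Total oxygen = 2.71492 mol. Normalization factor = 12/2.71492 = 4.42002.
Al per 12 O = 0.45468 × 4.42002 = 2.010.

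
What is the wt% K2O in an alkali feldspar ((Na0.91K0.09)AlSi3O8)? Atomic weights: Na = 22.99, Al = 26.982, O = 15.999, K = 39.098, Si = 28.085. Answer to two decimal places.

Formula mass = 263.669 g/mol.
0.09 K → 0.0450 mol K2O per formula unit; M(K2O) = 94.195, so K2O mass = 4.239 g.
4.239/263.669 × 100 = 1.61 wt%.

1.61 wt%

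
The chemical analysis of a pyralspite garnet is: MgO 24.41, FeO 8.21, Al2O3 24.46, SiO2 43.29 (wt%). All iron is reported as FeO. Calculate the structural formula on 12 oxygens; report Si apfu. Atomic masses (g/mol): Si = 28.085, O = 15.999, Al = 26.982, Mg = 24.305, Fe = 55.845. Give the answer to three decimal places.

3.001 Si apfu

MgO: 24.41/40.304 = 0.60565 mol → 0.60565 mol Mg, 0.60565 mol O.
FeO: 8.21/71.844 = 0.11428 mol → 0.11428 mol Fe, 0.11428 mol O.
Al2O3: 24.46/101.961 = 0.23990 mol → 0.47980 mol Al, 0.71970 mol O.
SiO2: 43.29/60.083 = 0.72050 mol → 0.72050 mol Si, 1.44100 mol O.
Total oxygen = 2.88063 mol. Normalization factor = 12/2.88063 = 4.16576.
Si per 12 O = 0.72050 × 4.16576 = 3.001.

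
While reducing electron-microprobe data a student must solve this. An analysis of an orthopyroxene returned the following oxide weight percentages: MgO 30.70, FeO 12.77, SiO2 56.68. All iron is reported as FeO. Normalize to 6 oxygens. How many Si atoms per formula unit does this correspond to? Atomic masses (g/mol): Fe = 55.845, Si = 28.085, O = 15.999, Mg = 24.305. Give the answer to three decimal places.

MgO: 30.70/40.304 = 0.76171 mol → 0.76171 mol Mg, 0.76171 mol O.
FeO: 12.77/71.844 = 0.17775 mol → 0.17775 mol Fe, 0.17775 mol O.
SiO2: 56.68/60.083 = 0.94336 mol → 0.94336 mol Si, 1.88672 mol O.
Total oxygen = 2.82618 mol. Normalization factor = 6/2.82618 = 2.12301.
Si per 6 O = 0.94336 × 2.12301 = 2.003.

2.003 Si apfu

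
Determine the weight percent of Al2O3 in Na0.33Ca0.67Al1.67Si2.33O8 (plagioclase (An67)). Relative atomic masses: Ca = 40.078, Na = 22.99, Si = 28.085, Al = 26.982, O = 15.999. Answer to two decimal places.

Formula mass = 272.929 g/mol.
1.67 Al → 0.8350 mol Al2O3 per formula unit; M(Al2O3) = 101.961, so Al2O3 mass = 85.137 g.
85.137/272.929 × 100 = 31.19 wt%.

31.19 wt%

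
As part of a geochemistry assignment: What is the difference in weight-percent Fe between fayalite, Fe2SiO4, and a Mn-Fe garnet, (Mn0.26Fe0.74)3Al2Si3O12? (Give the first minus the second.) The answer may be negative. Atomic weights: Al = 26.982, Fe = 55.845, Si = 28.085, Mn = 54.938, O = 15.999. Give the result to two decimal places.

M(Fe2SiO4) = 203.771 g/mol, so wt% Fe = 111.690/203.771 × 100 = 54.81%.
M((Mn0.26Fe0.74)3Al2Si3O12) = 497.035 g/mol, so wt% Fe = 123.976/497.035 × 100 = 24.94%.
54.81 − 24.94 = 29.87 pp.

29.87 percentage points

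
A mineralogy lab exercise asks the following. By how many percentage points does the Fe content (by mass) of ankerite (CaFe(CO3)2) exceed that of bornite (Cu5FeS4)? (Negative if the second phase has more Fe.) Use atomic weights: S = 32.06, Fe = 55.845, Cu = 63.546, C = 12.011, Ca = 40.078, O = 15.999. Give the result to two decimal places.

M(CaFe(CO3)2) = 215.939 g/mol, so wt% Fe = 55.845/215.939 × 100 = 25.86%.
M(Cu5FeS4) = 501.815 g/mol, so wt% Fe = 55.845/501.815 × 100 = 11.13%.
25.86 − 11.13 = 14.73 pp.

14.73 percentage points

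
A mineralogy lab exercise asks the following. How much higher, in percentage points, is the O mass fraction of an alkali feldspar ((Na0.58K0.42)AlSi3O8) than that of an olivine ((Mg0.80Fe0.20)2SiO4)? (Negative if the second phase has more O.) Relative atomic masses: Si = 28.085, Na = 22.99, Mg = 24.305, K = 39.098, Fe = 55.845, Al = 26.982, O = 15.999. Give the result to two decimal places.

O in (Na0.58K0.42)AlSi3O8: molar mass 268.984 g/mol; 8×15.999 = 127.992 g → 47.58 wt%.
O in (Mg0.80Fe0.20)2SiO4: molar mass 153.307 g/mol; 4×15.999 = 63.996 g → 41.74 wt%.
Difference = 47.58 − 41.74 = 5.84 percentage points.

5.84 percentage points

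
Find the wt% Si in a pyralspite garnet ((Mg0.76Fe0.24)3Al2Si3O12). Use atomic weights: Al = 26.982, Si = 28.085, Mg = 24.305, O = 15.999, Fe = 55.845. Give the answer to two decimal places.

Molar mass of (Mg0.76Fe0.24)3Al2Si3O12: 2.28×24.305 + 0.72×55.845 + 2×26.982 + 3×28.085 + 12×15.999 = 425.831 g/mol.
Mass of Si per formula unit: 3 × 28.085 = 84.255 g.
Weight fraction Si = 84.255 / 425.831 = 0.1979.

19.79 mass %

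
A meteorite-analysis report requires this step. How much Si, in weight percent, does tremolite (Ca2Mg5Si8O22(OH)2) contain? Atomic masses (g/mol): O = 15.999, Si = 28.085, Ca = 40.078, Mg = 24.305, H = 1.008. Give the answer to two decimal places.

27.66 weight percent

M(Ca2Mg5Si8O22(OH)2) = 812.353 g/mol.
Si contributes 8 × 28.085 = 224.680 g per mole.
224.680/812.353 = 0.2766 → 27.66%.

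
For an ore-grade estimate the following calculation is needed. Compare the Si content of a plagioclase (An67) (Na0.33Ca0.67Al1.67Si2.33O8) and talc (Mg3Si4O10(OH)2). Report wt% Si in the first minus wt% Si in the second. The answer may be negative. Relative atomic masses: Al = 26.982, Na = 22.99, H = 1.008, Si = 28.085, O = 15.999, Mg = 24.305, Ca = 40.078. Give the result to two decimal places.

-5.64 percentage points

First mineral: 65.438 g Si in 272.929 g formula = 23.98 wt% Si.
Second mineral: 112.340 g Si in 379.259 g formula = 29.62 wt% Si.
23.98% − 29.62% gives a difference of -5.64 percentage points.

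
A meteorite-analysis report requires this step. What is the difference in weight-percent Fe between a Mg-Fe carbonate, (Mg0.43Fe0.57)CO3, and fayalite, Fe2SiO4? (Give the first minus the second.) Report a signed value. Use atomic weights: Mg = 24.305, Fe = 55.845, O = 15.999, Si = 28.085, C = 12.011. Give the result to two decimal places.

Fe in (Mg0.43Fe0.57)CO3: molar mass 102.291 g/mol; 0.57×55.845 = 31.832 g → 31.12 wt%.
Fe in Fe2SiO4: molar mass 203.771 g/mol; 2×55.845 = 111.690 g → 54.81 wt%.
Difference = 31.12 − 54.81 = -23.69 percentage points.

-23.69 percentage points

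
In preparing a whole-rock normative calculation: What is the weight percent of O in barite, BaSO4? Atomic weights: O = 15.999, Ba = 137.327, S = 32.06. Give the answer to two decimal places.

27.42 mass %

Molar mass of BaSO4: 1*137.327 + 1*32.06 + 4*15.999 = 233.383 g/mol.
Mass of O per formula unit: 4 × 15.999 = 63.996 g.
Weight fraction O = 63.996 / 233.383 = 0.2742.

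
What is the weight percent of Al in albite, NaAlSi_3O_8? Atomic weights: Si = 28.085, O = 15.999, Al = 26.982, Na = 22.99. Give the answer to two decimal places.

10.29 mass %

Formula mass = 1·22.99 + 1·26.982 + 3·28.085 + 8·15.999 = 262.219 g/mol, of which 26.982 g is Al.
So Al makes up 26.982/262.219 = 0.1029 of the mass, i.e. 10.29%.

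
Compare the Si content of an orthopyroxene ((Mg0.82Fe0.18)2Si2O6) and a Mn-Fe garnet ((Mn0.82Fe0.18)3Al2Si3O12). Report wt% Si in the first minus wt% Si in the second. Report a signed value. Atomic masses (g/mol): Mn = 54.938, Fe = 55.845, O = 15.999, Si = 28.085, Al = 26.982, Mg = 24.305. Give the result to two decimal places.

First mineral: 56.170 g Si in 212.128 g formula = 26.48 wt% Si.
Second mineral: 84.255 g Si in 495.511 g formula = 17.00 wt% Si.
26.48% − 17.00% gives a difference of 9.48 percentage points.

9.48 percentage points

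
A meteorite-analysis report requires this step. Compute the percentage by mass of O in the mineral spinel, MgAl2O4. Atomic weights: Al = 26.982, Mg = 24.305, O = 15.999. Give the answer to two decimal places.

44.98 mass %

Formula mass = 1·24.305 + 2·26.982 + 4·15.999 = 142.265 g/mol, of which 63.996 g is O.
So O makes up 63.996/142.265 = 0.4498 of the mass, i.e. 44.98%.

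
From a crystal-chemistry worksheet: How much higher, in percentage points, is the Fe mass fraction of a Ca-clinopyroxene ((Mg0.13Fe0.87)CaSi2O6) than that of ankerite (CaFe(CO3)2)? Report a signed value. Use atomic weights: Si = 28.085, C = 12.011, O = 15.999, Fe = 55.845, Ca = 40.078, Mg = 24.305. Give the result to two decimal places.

M((Mg0.13Fe0.87)CaSi2O6) = 243.987 g/mol, so wt% Fe = 48.585/243.987 × 100 = 19.91%.
M(CaFe(CO3)2) = 215.939 g/mol, so wt% Fe = 55.845/215.939 × 100 = 25.86%.
19.91 − 25.86 = -5.95 pp.

-5.95 percentage points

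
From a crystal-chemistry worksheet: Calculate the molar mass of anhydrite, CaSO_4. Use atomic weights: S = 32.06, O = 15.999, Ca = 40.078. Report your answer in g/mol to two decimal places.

M = 1·40.078 + 1·32.06 + 4·15.999

136.13 g/mol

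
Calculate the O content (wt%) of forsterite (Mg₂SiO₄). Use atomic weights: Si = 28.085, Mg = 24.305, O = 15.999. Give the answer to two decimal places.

45.49 wt%

Formula mass = 2*24.305 + 1*28.085 + 4*15.999 = 140.691 g/mol, of which 63.996 g is O.
So O makes up 63.996/140.691 = 0.4549 of the mass, i.e. 45.49%.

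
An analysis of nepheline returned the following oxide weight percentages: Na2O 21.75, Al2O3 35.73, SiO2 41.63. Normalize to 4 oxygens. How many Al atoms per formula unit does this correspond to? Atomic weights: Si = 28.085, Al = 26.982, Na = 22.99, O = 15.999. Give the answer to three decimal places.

Na2O: 21.75/61.979 = 0.35093 mol → 0.70186 mol Na, 0.35093 mol O.
Al2O3: 35.73/101.961 = 0.35043 mol → 0.70086 mol Al, 1.05129 mol O.
SiO2: 41.63/60.083 = 0.69287 mol → 0.69287 mol Si, 1.38574 mol O.
Total oxygen = 2.78796 mol. Normalization factor = 4/2.78796 = 1.43474.
Al per 4 O = 0.70086 × 1.43474 = 1.006.

1.006 Al apfu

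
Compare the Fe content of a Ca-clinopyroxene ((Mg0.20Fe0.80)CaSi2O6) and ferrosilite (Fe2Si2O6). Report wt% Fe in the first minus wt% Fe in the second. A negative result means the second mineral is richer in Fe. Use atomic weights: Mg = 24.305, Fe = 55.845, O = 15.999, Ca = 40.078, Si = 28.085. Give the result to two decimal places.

-23.85 percentage points

M((Mg0.20Fe0.80)CaSi2O6) = 241.779 g/mol, so wt% Fe = 44.676/241.779 × 100 = 18.48%.
M(Fe2Si2O6) = 263.854 g/mol, so wt% Fe = 111.690/263.854 × 100 = 42.33%.
18.48 − 42.33 = -23.85 pp.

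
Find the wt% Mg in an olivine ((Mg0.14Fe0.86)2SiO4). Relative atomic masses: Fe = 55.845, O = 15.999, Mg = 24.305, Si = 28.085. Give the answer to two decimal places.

M((Mg0.14Fe0.86)2SiO4) = 194.940 g/mol.
Mg contributes 0.28 × 24.305 = 6.805 g per mole.
6.805/194.940 = 0.0349 → 3.49%.

3.49 mass %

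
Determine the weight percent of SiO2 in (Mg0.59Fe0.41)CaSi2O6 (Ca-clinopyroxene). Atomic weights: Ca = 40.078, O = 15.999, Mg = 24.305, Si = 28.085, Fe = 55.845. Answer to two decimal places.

52.36 wt%

Formula mass = 229.478 g/mol.
2 Si → 2.0000 mol SiO2 per formula unit; M(SiO2) = 60.083, so SiO2 mass = 120.166 g.
120.166/229.478 × 100 = 52.36 wt%.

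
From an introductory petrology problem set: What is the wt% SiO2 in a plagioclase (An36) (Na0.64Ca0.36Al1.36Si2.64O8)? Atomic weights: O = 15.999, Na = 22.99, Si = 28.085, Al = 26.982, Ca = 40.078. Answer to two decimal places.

59.19 wt%

Formula mass = 267.974 g/mol.
2.64 Si → 2.6400 mol SiO2 per formula unit; M(SiO2) = 60.083, so SiO2 mass = 158.619 g.
158.619/267.974 × 100 = 59.19 wt%.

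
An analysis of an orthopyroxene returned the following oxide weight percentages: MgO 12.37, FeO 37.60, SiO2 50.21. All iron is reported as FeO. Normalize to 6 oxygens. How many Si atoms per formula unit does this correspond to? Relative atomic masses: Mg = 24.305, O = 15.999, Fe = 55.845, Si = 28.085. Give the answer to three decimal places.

2.004 Si apfu

MgO: 12.37/40.304 = 0.30692 mol → 0.30692 mol Mg, 0.30692 mol O.
FeO: 37.60/71.844 = 0.52336 mol → 0.52336 mol Fe, 0.52336 mol O.
SiO2: 50.21/60.083 = 0.83568 mol → 0.83568 mol Si, 1.67136 mol O.
Total oxygen = 2.50164 mol. Normalization factor = 6/2.50164 = 2.39843.
Si per 6 O = 0.83568 × 2.39843 = 2.004.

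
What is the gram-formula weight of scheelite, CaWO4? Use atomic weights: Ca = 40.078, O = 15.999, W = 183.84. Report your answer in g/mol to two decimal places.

287.91 g/mol

Ca: 1 × 40.078 = 40.0780
W: 1 × 183.84 = 183.8400
O: 4 × 15.999 = 63.9960
Summing the contributions gives the formula mass.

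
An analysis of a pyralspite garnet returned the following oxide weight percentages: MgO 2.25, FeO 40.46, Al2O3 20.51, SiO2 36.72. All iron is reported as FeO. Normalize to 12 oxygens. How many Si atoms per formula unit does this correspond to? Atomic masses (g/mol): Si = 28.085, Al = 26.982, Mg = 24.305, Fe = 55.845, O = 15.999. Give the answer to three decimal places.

MgO: 2.25/40.304 = 0.05583 mol → 0.05583 mol Mg, 0.05583 mol O.
FeO: 40.46/71.844 = 0.56316 mol → 0.56316 mol Fe, 0.56316 mol O.
Al2O3: 20.51/101.961 = 0.20116 mol → 0.40232 mol Al, 0.60348 mol O.
SiO2: 36.72/60.083 = 0.61115 mol → 0.61115 mol Si, 1.22230 mol O.
Total oxygen = 2.44477 mol. Normalization factor = 12/2.44477 = 4.90844.
Si per 12 O = 0.61115 × 4.90844 = 3.000.

3.000 Si apfu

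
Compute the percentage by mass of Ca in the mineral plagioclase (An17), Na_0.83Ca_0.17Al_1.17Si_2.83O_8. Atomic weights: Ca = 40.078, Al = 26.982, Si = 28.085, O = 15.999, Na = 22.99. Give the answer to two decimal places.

2.57 weight percent

Formula mass = 0.83*22.99 + 0.17*40.078 + 1.17*26.982 + 2.83*28.085 + 8*15.999 = 264.936 g/mol, of which 6.813 g is Ca.
So Ca makes up 6.813/264.936 = 0.0257 of the mass, i.e. 2.57%.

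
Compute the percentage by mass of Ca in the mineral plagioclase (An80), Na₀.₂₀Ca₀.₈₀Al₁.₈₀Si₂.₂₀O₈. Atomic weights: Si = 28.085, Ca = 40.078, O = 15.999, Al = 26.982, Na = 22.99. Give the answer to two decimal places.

11.66 wt%

M(Na₀.₂₀Ca₀.₈₀Al₁.₈₀Si₂.₂₀O₈) = 275.007 g/mol.
Ca contributes 0.80 × 40.078 = 32.062 g per mole.
32.062/275.007 = 0.1166 → 11.66%.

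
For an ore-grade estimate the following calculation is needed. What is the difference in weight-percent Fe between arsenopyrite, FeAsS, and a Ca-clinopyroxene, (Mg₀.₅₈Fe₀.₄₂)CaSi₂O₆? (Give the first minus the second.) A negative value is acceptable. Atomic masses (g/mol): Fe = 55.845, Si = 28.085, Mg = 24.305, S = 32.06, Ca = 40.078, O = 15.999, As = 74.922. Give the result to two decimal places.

24.09 percentage points

M(FeAsS) = 162.827 g/mol, so wt% Fe = 55.845/162.827 × 100 = 34.30%.
M((Mg₀.₅₈Fe₀.₄₂)CaSi₂O₆) = 229.794 g/mol, so wt% Fe = 23.455/229.794 × 100 = 10.21%.
34.30 − 10.21 = 24.09 pp.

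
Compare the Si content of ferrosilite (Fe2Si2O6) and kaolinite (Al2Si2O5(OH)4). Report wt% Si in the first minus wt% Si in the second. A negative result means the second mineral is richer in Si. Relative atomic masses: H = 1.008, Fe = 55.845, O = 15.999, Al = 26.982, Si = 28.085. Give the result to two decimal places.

-0.47 percentage points

M(Fe2Si2O6) = 263.854 g/mol, so wt% Si = 56.170/263.854 × 100 = 21.29%.
M(Al2Si2O5(OH)4) = 258.157 g/mol, so wt% Si = 56.170/258.157 × 100 = 21.76%.
21.29 − 21.76 = -0.47 pp.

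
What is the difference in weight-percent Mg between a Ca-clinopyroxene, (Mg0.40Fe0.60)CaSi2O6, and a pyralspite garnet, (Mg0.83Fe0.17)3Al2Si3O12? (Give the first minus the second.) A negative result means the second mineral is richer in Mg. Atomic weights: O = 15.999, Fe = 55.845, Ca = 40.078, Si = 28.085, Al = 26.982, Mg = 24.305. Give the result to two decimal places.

First mineral: 9.722 g Mg in 235.471 g formula = 4.13 wt% Mg.
Second mineral: 60.519 g Mg in 419.207 g formula = 14.44 wt% Mg.
4.13% − 14.44% gives a difference of -10.31 percentage points.

-10.31 percentage points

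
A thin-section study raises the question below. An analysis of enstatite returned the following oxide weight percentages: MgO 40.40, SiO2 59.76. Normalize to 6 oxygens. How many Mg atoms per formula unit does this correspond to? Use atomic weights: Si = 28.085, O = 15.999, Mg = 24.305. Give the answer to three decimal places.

40.40 wt% MgO ÷ 40.304 g/mol = 1.00238 mol, giving 1.00238 Mg and 1.00238 O.
59.76 wt% SiO2 ÷ 60.083 g/mol = 0.99462 mol, giving 0.99462 Si and 1.98924 O.
Oxygen sums to 2.99162; scaling by 6/2.99162 = 2.00560 puts the formula on 6 O.
Mg: 1.00238 × 2.00560 = 2.010 atoms per formula unit.

2.010 Mg apfu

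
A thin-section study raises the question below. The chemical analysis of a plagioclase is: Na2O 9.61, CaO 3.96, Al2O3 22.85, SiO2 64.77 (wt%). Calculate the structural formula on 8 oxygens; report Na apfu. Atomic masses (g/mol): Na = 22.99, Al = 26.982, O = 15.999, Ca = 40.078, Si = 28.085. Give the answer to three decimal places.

Na2O (M=61.979): mol = 0.15505; Na = 0.31010, O = 0.15505.
CaO (M=56.077): mol = 0.07062; Ca = 0.07062, O = 0.07062.
Al2O3 (M=101.961): mol = 0.22411; Al = 0.44822, O = 0.67233.
SiO2 (M=60.083): mol = 1.07801; Si = 1.07801, O = 2.15602.
ΣO = 3.05402; factor = 8/ΣO = 2.61950.
Na apfu = 0.31010 × 2.61950 = 0.812.

0.812 Na apfu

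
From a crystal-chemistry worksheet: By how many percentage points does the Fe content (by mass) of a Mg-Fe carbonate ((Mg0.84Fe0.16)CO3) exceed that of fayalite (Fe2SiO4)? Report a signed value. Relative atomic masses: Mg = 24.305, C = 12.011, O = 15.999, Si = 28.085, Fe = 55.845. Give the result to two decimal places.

-44.81 percentage points

Fe in (Mg0.84Fe0.16)CO3: molar mass 89.359 g/mol; 0.16×55.845 = 8.935 g → 10.00 wt%.
Fe in Fe2SiO4: molar mass 203.771 g/mol; 2×55.845 = 111.690 g → 54.81 wt%.
Difference = 10.00 − 54.81 = -44.81 percentage points.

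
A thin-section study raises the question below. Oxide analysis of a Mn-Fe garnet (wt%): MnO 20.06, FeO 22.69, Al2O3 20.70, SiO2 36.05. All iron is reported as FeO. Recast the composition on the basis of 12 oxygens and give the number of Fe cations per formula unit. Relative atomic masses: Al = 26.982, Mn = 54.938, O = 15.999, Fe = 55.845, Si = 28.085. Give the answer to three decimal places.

MnO: 20.06/70.937 = 0.28279 mol → 0.28279 mol Mn, 0.28279 mol O.
FeO: 22.69/71.844 = 0.31582 mol → 0.31582 mol Fe, 0.31582 mol O.
Al2O3: 20.70/101.961 = 0.20302 mol → 0.40604 mol Al, 0.60906 mol O.
SiO2: 36.05/60.083 = 0.60000 mol → 0.60000 mol Si, 1.20000 mol O.
Total oxygen = 2.40767 mol. Normalization factor = 12/2.40767 = 4.98407.
Fe per 12 O = 0.31582 × 4.98407 = 1.574.

1.574 Fe apfu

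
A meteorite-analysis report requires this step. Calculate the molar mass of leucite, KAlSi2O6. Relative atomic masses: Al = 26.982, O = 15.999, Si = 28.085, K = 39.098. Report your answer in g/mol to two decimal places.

218.24 g/mol

K: 1 × 39.098 = 39.0980
Al: 1 × 26.982 = 26.9820
Si: 2 × 28.085 = 56.1700
O: 6 × 15.999 = 95.9940
Summing the contributions gives the formula mass.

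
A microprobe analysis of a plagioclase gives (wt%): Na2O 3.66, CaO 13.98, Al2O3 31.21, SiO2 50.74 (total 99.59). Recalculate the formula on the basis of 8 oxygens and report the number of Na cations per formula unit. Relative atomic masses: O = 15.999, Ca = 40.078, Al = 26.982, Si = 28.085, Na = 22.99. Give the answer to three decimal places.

Na2O (M=61.979): mol = 0.05905; Na = 0.11810, O = 0.05905.
CaO (M=56.077): mol = 0.24930; Ca = 0.24930, O = 0.24930.
Al2O3 (M=101.961): mol = 0.30610; Al = 0.61220, O = 0.91830.
SiO2 (M=60.083): mol = 0.84450; Si = 0.84450, O = 1.68900.
ΣO = 2.91565; factor = 8/ΣO = 2.74381.
Na apfu = 0.11810 × 2.74381 = 0.324.

0.324 Na apfu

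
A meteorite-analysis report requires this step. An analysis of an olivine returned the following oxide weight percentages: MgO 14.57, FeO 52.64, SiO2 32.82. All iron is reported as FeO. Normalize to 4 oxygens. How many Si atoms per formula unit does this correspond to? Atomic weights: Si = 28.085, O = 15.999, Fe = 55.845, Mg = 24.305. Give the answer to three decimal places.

0.999 Si apfu

14.57 wt% MgO ÷ 40.304 g/mol = 0.36150 mol, giving 0.36150 Mg and 0.36150 O.
52.64 wt% FeO ÷ 71.844 g/mol = 0.73270 mol, giving 0.73270 Fe and 0.73270 O.
32.82 wt% SiO2 ÷ 60.083 g/mol = 0.54624 mol, giving 0.54624 Si and 1.09248 O.
Oxygen sums to 2.18668; scaling by 4/2.18668 = 1.82926 puts the formula on 4 O.
Si: 0.54624 × 1.82926 = 0.999 atoms per formula unit.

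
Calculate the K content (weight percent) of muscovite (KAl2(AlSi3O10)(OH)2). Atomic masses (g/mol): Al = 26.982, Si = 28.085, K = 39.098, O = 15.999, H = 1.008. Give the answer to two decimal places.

M(KAl2(AlSi3O10)(OH)2) = 398.303 g/mol.
K contributes 1 × 39.098 = 39.098 g per mole.
39.098/398.303 = 0.0982 → 9.82%.

9.82 weight percent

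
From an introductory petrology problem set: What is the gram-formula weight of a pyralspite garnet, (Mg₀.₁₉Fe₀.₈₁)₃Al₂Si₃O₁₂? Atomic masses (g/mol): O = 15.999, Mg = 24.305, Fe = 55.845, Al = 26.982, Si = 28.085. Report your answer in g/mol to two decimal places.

479.76 g/mol

The formula mass is the sum 0.57·24.305 + 2.43·55.845 + 2·26.982 + 3·28.085 + 12·15.999.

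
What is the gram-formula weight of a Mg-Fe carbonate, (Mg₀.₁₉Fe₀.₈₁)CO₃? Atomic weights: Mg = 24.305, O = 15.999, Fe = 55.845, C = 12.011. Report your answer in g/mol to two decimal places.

M = 0.19*24.305 + 0.81*55.845 + 1*12.011 + 3*15.999

109.86 g/mol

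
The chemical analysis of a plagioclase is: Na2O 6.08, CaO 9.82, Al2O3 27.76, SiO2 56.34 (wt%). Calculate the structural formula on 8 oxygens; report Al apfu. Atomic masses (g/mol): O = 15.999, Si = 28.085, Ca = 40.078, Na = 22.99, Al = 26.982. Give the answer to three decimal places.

Na2O: 6.08/61.979 = 0.09810 mol → 0.19620 mol Na, 0.09810 mol O.
CaO: 9.82/56.077 = 0.17512 mol → 0.17512 mol Ca, 0.17512 mol O.
Al2O3: 27.76/101.961 = 0.27226 mol → 0.54452 mol Al, 0.81678 mol O.
SiO2: 56.34/60.083 = 0.93770 mol → 0.93770 mol Si, 1.87540 mol O.
Total oxygen = 2.96540 mol. Normalization factor = 8/2.96540 = 2.69778.
Al per 8 O = 0.54452 × 2.69778 = 1.469.

1.469 Al apfu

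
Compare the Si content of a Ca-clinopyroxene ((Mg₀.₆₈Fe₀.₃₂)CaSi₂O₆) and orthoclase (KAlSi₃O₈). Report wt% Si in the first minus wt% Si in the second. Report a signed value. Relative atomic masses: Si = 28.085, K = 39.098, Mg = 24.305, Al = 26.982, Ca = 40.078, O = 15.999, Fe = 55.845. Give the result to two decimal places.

-5.49 percentage points

M((Mg₀.₆₈Fe₀.₃₂)CaSi₂O₆) = 226.640 g/mol, so wt% Si = 56.170/226.640 × 100 = 24.78%.
M(KAlSi₃O₈) = 278.327 g/mol, so wt% Si = 84.255/278.327 × 100 = 30.27%.
24.78 − 30.27 = -5.49 pp.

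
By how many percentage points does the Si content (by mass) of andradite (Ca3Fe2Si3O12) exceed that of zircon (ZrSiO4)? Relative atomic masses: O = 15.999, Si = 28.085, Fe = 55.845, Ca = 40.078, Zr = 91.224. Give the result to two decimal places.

1.26 percentage points

First mineral: 84.255 g Si in 508.167 g formula = 16.58 wt% Si.
Second mineral: 28.085 g Si in 183.305 g formula = 15.32 wt% Si.
16.58% − 15.32% gives a difference of 1.26 percentage points.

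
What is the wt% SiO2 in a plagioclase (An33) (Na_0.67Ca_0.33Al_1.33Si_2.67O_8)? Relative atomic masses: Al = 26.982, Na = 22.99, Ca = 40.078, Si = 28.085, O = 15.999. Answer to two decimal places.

59.97 wt%

Formula mass = 267.494 g/mol.
2.67 Si → 2.6700 mol SiO2 per formula unit; M(SiO2) = 60.083, so SiO2 mass = 160.422 g.
160.422/267.494 × 100 = 59.97 wt%.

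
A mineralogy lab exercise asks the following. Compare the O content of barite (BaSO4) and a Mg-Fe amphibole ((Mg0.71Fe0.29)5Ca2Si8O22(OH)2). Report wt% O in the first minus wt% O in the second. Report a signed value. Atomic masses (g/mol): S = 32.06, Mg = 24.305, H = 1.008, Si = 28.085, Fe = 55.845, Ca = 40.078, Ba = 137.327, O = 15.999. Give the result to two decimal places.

-17.33 percentage points

O in BaSO4: molar mass 233.383 g/mol; 4×15.999 = 63.996 g → 27.42 wt%.
O in (Mg0.71Fe0.29)5Ca2Si8O22(OH)2: molar mass 858.086 g/mol; 24×15.999 = 383.976 g → 44.75 wt%.
Difference = 27.42 − 44.75 = -17.33 percentage points.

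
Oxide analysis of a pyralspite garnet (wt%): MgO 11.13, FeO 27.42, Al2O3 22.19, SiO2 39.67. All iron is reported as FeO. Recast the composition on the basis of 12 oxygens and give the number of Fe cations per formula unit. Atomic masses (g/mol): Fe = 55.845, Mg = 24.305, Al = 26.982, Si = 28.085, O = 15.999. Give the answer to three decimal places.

1.741 Fe apfu

MgO (M=40.304): mol = 0.27615; Mg = 0.27615, O = 0.27615.
FeO (M=71.844): mol = 0.38166; Fe = 0.38166, O = 0.38166.
Al2O3 (M=101.961): mol = 0.21763; Al = 0.43526, O = 0.65289.
SiO2 (M=60.083): mol = 0.66025; Si = 0.66025, O = 1.32050.
ΣO = 2.63120; factor = 12/ΣO = 4.56066.
Fe apfu = 0.38166 × 4.56066 = 1.741.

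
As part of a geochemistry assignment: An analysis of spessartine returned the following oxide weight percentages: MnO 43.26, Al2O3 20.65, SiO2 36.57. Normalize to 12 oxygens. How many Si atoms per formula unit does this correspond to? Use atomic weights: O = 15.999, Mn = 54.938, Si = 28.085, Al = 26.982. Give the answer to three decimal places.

3.000 Si apfu

MnO: 43.26/70.937 = 0.60984 mol → 0.60984 mol Mn, 0.60984 mol O.
Al2O3: 20.65/101.961 = 0.20253 mol → 0.40506 mol Al, 0.60759 mol O.
SiO2: 36.57/60.083 = 0.60866 mol → 0.60866 mol Si, 1.21732 mol O.
Total oxygen = 2.43475 mol. Normalization factor = 12/2.43475 = 4.92864.
Si per 12 O = 0.60866 × 4.92864 = 3.000.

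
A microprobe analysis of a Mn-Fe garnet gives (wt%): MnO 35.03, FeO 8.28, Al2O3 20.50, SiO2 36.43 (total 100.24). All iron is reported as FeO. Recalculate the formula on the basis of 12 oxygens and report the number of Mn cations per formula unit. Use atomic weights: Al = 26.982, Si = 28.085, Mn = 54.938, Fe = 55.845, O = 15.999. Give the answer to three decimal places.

MnO (M=70.937): mol = 0.49382; Mn = 0.49382, O = 0.49382.
FeO (M=71.844): mol = 0.11525; Fe = 0.11525, O = 0.11525.
Al2O3 (M=101.961): mol = 0.20106; Al = 0.40212, O = 0.60318.
SiO2 (M=60.083): mol = 0.60633; Si = 0.60633, O = 1.21266.
ΣO = 2.42491; factor = 12/ΣO = 4.94864.
Mn apfu = 0.49382 × 4.94864 = 2.444.

2.444 Mn apfu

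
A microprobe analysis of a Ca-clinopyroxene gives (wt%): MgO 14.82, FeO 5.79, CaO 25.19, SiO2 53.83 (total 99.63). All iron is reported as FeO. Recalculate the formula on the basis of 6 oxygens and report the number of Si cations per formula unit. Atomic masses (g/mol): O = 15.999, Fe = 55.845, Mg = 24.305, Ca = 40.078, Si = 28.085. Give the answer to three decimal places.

MgO: 14.82/40.304 = 0.36771 mol → 0.36771 mol Mg, 0.36771 mol O.
FeO: 5.79/71.844 = 0.08059 mol → 0.08059 mol Fe, 0.08059 mol O.
CaO: 25.19/56.077 = 0.44920 mol → 0.44920 mol Ca, 0.44920 mol O.
SiO2: 53.83/60.083 = 0.89593 mol → 0.89593 mol Si, 1.79186 mol O.
Total oxygen = 2.68936 mol. Normalization factor = 6/2.68936 = 2.23101.
Si per 6 O = 0.89593 × 2.23101 = 1.999.

1.999 Si apfu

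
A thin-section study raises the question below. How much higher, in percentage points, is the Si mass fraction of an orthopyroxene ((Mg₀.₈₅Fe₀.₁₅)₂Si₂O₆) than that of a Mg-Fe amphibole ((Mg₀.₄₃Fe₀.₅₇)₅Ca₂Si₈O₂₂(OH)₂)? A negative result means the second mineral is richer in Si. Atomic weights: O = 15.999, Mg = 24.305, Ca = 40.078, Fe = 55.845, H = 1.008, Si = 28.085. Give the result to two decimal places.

1.82 percentage points

First mineral: 56.170 g Si in 210.236 g formula = 26.72 wt% Si.
Second mineral: 224.680 g Si in 902.242 g formula = 24.90 wt% Si.
26.72% − 24.90% gives a difference of 1.82 percentage points.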